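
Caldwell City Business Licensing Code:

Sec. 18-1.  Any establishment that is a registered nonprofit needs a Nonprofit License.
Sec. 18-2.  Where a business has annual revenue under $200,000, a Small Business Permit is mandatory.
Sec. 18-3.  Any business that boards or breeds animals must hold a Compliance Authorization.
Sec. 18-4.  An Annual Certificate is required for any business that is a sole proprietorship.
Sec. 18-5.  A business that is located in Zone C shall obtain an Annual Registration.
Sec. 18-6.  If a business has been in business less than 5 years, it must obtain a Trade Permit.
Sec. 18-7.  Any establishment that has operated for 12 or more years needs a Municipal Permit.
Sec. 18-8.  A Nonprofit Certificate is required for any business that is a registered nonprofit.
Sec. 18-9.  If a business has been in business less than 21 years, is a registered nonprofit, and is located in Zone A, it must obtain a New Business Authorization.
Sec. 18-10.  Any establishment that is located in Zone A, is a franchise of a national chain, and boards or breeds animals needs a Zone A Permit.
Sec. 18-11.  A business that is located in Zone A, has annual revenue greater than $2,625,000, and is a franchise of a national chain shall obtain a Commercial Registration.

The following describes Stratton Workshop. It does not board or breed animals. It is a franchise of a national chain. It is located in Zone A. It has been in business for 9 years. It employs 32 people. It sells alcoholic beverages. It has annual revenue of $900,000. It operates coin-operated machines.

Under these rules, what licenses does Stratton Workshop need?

Sec. 18-1. is a franchise of a national chain (not: is a registered nonprofit) → Nonprofit License not required.
Sec. 18-2. revenue $900,000 ≥ $200,000 → Small Business Permit not required.
Sec. 18-3. does not board or breed animals → Compliance Authorization not required.
Sec. 18-4. is a franchise of a national chain (not: is a sole proprietorship) → Annual Certificate not required.
Sec. 18-5. is located in Zone A (not: is located in Zone C) → Annual Registration not required.
Sec. 18-6. years in business 9 ≥ 5 → Trade Permit not required.
Sec. 18-7. years in business 9 < 12 → Municipal Permit not required.
Sec. 18-8. is a franchise of a national chain (not: is a registered nonprofit) → Nonprofit Certificate not required.
Sec. 18-9. years in business 9 < 21; is a franchise of a national chain (not: is a registered nonprofit); is located in Zone A → New Business Authorization not required.
Sec. 18-10. is located in Zone A; is a franchise of a national chain; does not board or breed animals → Zone A Permit not required.
Sec. 18-11. is located in Zone A; revenue $900,000 ≤ $2,625,000; is a franchise of a national chain → Commercial Registration not required.

None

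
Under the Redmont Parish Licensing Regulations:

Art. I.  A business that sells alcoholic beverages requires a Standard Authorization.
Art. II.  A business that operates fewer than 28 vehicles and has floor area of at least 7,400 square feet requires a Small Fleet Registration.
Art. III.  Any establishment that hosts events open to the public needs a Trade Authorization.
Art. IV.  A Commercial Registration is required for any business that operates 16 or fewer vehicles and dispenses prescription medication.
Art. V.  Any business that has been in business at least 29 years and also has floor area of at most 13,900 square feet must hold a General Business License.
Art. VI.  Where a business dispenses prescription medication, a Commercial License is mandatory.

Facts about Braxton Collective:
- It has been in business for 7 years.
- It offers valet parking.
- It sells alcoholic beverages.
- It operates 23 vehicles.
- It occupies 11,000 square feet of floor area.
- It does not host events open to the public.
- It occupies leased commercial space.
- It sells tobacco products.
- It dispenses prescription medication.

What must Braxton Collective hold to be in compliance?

Commercial License, Small Fleet Registration, Standard Authorization

Art. I. sells alcoholic beverages → Standard Authorization required.
Art. II. vehicles 23 < 28; floor area 11,000 square feet ≥ 7,400 square feet → Small Fleet Registration required.
Art. III. does not host events open to the public → Trade Authorization not required.
Art. IV. vehicles 23 > 16; dispenses prescription medication → Commercial Registration not required.
Art. V. years in business 7 < 29; floor area 11,000 square feet ≤ 13,900 square feet → General Business License not required.
Art. VI. dispenses prescription medication → Commercial License required.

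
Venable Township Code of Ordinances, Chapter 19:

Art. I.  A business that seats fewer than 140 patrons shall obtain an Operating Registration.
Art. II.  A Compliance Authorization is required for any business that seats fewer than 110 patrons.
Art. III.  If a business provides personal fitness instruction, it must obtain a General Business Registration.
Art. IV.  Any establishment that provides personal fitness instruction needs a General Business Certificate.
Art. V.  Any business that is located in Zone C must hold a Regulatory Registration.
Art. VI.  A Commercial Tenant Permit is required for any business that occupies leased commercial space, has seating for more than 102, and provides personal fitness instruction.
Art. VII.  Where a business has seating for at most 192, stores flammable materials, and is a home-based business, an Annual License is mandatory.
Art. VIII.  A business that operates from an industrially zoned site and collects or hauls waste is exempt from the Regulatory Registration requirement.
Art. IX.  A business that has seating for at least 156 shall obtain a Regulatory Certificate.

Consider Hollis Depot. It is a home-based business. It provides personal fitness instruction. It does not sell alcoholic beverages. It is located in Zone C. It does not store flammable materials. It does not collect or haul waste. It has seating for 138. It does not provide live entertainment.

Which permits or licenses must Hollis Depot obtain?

General Business Certificate, General Business Registration, Operating Registration, Regulatory Registration

Art. I. seating 138 < 140 → Operating Registration required.
Art. II. seating 138 ≥ 110 → Compliance Authorization not required.
Art. III. provides personal fitness instruction → General Business Registration required.
Art. IV. provides personal fitness instruction → General Business Certificate required.
Art. V. is located in Zone C → Regulatory Registration required.
Art. VI. is a home-based business (not: occupies leased commercial space); seating 138 > 102; provides personal fitness instruction → Commercial Tenant Permit not required.
Art. VII. seating 138 ≤ 192; does not store flammable materials; is a home-based business → Annual License not required.
Art. VIII. is a home-based business (not: operates from an industrially zoned site); does not collect or haul waste → Regulatory Registration exemption does not apply.
Art. IX. seating 138 < 156 → Regulatory Certificate not required.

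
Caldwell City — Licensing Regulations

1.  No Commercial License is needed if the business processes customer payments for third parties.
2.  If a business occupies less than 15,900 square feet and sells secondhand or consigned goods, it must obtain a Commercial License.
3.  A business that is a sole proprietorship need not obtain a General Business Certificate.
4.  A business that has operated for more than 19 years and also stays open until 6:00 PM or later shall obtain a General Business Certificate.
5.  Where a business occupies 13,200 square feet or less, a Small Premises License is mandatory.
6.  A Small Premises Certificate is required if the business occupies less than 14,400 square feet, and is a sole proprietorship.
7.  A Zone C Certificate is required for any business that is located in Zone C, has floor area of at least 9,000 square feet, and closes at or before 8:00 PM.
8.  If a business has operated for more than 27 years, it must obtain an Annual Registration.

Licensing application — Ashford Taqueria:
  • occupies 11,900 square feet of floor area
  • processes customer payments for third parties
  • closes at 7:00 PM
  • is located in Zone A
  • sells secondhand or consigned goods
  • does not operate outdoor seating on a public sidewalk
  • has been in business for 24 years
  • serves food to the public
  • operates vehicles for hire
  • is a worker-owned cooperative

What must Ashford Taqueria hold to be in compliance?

1. processes customer payments for third parties → exempt from Commercial License.
2. floor area 11,900 square feet < 15,900 square feet; sells secondhand or consigned goods → Commercial License required.
3. is a worker-owned cooperative (not: is a sole proprietorship) → General Business Certificate exemption does not apply.
4. years in business 24 > 19; closes 7:00 PM, after 6:00 PM → General Business Certificate required.
5. floor area 11,900 square feet ≤ 13,200 square feet → Small Premises License required.
6. floor area 11,900 square feet < 14,400 square feet; is a worker-owned cooperative (not: is a sole proprietorship) → Small Premises Certificate not required.
7. is located in Zone A (not: is located in Zone C); floor area 11,900 square feet ≥ 9,000 square feet; closes 7:00 PM, at/before 8:00 PM → Zone C Certificate not required.
8. years in business 24 ≤ 27 → Annual Registration not required.

General Business Certificate, Small Premises License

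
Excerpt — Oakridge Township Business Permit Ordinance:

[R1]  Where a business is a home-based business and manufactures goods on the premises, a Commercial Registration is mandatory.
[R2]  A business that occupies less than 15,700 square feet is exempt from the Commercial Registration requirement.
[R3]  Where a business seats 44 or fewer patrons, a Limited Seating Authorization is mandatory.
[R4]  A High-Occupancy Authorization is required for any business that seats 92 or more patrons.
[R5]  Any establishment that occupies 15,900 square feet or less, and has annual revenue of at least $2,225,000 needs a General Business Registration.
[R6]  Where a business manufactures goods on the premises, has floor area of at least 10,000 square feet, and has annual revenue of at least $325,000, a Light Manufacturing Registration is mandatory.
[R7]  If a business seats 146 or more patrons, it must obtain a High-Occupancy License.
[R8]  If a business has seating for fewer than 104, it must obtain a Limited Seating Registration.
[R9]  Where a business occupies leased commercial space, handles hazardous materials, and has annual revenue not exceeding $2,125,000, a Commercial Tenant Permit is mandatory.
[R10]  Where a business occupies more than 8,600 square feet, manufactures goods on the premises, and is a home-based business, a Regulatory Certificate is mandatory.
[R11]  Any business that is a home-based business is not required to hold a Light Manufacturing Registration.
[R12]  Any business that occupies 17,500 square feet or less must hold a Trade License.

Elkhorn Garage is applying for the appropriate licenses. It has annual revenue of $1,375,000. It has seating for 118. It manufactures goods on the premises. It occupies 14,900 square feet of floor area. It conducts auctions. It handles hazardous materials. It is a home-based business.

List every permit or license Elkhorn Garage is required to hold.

[R1] is a home-based business; manufactures goods on the premises → Commercial Registration required.
[R2] floor area 14,900 square feet < 15,700 square feet → exempt from Commercial Registration.
[R3] seating 118 > 44 → Limited Seating Authorization not required.
[R4] seating 118 ≥ 92 → High-Occupancy Authorization required.
[R5] floor area 14,900 square feet ≤ 15,900 square feet; revenue $1,375,000 < $2,225,000 → General Business Registration not required.
[R6] manufactures goods on the premises; floor area 14,900 square feet ≥ 10,000 square feet; revenue $1,375,000 ≥ $325,000 → Light Manufacturing Registration required.
[R7] seating 118 < 146 → High-Occupancy License not required.
[R8] seating 118 ≥ 104 → Limited Seating Registration not required.
[R9] is a home-based business (not: occupies leased commercial space); handles hazardous materials; revenue $1,375,000 ≤ $2,125,000 → Commercial Tenant Permit not required.
[R10] floor area 14,900 square feet > 8,600 square feet; manufactures goods on the premises; is a home-based business → Regulatory Certificate required.
[R11] is a home-based business → exempt from Light Manufacturing Registration.
[R12] floor area 14,900 square feet ≤ 17,500 square feet → Trade License required.

High-Occupancy Authorization, Regulatory Certificate, Trade License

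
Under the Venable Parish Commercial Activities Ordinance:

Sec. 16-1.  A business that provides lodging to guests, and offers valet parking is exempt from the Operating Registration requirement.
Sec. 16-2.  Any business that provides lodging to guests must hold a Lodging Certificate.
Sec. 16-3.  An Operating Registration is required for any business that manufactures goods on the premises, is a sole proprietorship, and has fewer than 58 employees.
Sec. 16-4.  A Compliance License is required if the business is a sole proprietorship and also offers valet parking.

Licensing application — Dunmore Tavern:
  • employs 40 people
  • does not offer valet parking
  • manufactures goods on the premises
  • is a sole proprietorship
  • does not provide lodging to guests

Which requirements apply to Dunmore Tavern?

Operating Registration

Sec. 16-1. does not provide lodging to guests; does not offer valet parking → Operating Registration exemption does not apply.
Sec. 16-2. does not provide lodging to guests → Lodging Certificate not required.
Sec. 16-3. manufactures goods on the premises; is a sole proprietorship; employees 40 < 58 → Operating Registration required.
Sec. 16-4. is a sole proprietorship; does not offer valet parking → Compliance License not required.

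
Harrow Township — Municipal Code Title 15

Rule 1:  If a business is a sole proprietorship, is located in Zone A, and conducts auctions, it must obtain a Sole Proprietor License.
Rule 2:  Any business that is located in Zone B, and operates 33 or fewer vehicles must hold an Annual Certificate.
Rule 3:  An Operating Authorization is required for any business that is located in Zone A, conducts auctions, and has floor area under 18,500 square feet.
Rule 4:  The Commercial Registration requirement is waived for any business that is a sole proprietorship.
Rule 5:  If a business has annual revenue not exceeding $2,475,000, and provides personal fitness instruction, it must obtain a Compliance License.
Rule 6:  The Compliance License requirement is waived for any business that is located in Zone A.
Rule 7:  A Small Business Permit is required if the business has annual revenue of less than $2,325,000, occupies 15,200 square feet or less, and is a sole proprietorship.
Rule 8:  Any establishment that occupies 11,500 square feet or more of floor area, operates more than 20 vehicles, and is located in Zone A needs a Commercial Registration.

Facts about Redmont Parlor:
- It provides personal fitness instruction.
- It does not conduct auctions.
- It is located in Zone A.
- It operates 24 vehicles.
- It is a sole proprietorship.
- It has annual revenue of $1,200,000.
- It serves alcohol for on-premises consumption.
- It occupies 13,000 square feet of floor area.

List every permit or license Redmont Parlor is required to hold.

Rule 1: is a sole proprietorship; is located in Zone A; does not conduct auctions → Sole Proprietor License not required.
Rule 2: is located in Zone A (not: is located in Zone B); vehicles 24 ≤ 33 → Annual Certificate not required.
Rule 3: is located in Zone A; does not conduct auctions; floor area 13,000 square feet < 18,500 square feet → Operating Authorization not required.
Rule 4: is a sole proprietorship → exempt from Commercial Registration.
Rule 5: revenue $1,200,000 ≤ $2,475,000; provides personal fitness instruction → Compliance License required.
Rule 6: is located in Zone A → exempt from Compliance License.
Rule 7: revenue $1,200,000 < $2,325,000; floor area 13,000 square feet ≤ 15,200 square feet; is a sole proprietorship → Small Business Permit required.
Rule 8: floor area 13,000 square feet ≥ 11,500 square feet; vehicles 24 > 20; is located in Zone A → Commercial Registration required.

Small Business Permit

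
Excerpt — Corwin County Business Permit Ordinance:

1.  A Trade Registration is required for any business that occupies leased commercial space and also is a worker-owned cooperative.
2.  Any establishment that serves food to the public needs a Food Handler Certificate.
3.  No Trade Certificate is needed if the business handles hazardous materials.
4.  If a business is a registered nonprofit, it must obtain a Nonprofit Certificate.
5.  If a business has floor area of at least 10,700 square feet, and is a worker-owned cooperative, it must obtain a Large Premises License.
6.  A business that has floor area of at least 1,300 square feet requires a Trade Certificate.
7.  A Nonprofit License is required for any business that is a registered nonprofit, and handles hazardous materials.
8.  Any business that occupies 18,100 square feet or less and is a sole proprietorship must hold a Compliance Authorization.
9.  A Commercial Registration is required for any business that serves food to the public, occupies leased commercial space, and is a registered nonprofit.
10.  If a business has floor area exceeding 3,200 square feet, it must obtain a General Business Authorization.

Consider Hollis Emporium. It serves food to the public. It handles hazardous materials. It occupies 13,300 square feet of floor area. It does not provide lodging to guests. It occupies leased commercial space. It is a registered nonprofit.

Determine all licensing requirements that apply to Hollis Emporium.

1. occupies leased commercial space; is a registered nonprofit (not: is a worker-owned cooperative) → Trade Registration not required.
2. serves food to the public → Food Handler Certificate required.
3. handles hazardous materials → exempt from Trade Certificate.
4. is a registered nonprofit → Nonprofit Certificate required.
5. floor area 13,300 square feet ≥ 10,700 square feet; is a registered nonprofit (not: is a worker-owned cooperative) → Large Premises License not required.
6. floor area 13,300 square feet ≥ 1,300 square feet → Trade Certificate required.
7. is a registered nonprofit; handles hazardous materials → Nonprofit License required.
8. floor area 13,300 square feet ≤ 18,100 square feet; is a registered nonprofit (not: is a sole proprietorship) → Compliance Authorization not required.
9. serves food to the public; occupies leased commercial space; is a registered nonprofit → Commercial Registration required.
10. floor area 13,300 square feet > 3,200 square feet → General Business Authorization required.

Commercial Registration, Food Handler Certificate, General Business Authorization, Nonprofit Certificate, Nonprofit License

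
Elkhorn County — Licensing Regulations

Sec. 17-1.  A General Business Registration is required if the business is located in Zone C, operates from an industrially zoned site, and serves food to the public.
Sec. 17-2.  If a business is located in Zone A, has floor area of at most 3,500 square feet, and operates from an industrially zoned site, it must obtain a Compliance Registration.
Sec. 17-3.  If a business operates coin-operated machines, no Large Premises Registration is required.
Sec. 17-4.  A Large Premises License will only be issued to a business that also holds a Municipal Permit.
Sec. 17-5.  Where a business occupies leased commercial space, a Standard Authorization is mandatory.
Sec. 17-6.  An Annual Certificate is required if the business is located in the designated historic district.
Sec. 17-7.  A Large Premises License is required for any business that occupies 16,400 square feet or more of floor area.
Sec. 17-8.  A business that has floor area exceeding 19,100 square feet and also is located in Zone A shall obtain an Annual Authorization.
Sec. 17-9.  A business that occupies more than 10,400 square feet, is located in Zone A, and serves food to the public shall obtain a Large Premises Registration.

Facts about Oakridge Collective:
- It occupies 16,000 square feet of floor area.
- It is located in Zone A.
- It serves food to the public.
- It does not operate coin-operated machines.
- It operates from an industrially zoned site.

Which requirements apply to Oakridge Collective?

Sec. 17-1. is located in Zone A (not: is located in Zone C); operates from an industrially zoned site; serves food to the public → General Business Registration not required.
Sec. 17-2. is located in Zone A; floor area 16,000 square feet > 3,500 square feet; operates from an industrially zoned site → Compliance Registration not required.
Sec. 17-3. does not operate coin-operated machines → Large Premises Registration exemption does not apply.
Sec. 17-4. Large Premises License is not required → no effect.
Sec. 17-5. operates from an industrially zoned site (not: occupies leased commercial space) → Standard Authorization not required.
Sec. 17-6. is located in Zone A (not: is located in the designated historic district) → Annual Certificate not required.
Sec. 17-7. floor area 16,000 square feet < 16,400 square feet → Large Premises License not required.
Sec. 17-8. floor area 16,000 square feet ≤ 19,100 square feet; is located in Zone A → Annual Authorization not required.
Sec. 17-9. floor area 16,000 square feet > 10,400 square feet; is located in Zone A; serves food to the public → Large Premises Registration required.

Large Premises Registration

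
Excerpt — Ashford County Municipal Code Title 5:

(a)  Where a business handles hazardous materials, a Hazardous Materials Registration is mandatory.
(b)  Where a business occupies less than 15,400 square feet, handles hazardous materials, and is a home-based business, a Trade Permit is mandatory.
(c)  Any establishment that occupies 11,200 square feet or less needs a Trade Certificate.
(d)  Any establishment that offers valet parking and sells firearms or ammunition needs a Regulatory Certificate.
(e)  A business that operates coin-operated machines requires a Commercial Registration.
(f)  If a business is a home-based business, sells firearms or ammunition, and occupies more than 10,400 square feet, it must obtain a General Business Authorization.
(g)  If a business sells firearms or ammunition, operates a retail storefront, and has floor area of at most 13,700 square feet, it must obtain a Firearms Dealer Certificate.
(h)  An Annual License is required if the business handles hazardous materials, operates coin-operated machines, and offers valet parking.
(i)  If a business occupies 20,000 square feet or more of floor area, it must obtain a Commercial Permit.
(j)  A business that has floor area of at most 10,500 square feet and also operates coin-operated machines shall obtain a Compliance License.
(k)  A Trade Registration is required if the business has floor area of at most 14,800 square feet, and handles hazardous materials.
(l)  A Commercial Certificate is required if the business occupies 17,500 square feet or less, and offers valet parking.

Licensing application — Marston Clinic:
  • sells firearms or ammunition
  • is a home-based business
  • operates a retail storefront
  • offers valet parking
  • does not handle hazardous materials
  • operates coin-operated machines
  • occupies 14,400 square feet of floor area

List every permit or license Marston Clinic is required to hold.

Commercial Certificate, Commercial Registration, General Business Authorization, Regulatory Certificate

(a) does not handle hazardous materials → Hazardous Materials Registration not required.
(b) floor area 14,400 square feet < 15,400 square feet; does not handle hazardous materials; is a home-based business → Trade Permit not required.
(c) floor area 14,400 square feet > 11,200 square feet → Trade Certificate not required.
(d) offers valet parking; sells firearms or ammunition → Regulatory Certificate required.
(e) operates coin-operated machines → Commercial Registration required.
(f) is a home-based business; sells firearms or ammunition; floor area 14,400 square feet > 10,400 square feet → General Business Authorization required.
(g) sells firearms or ammunition; operates a retail storefront; floor area 14,400 square feet > 13,700 square feet → Firearms Dealer Certificate not required.
(h) does not handle hazardous materials; operates coin-operated machines; offers valet parking → Annual License not required.
(i) floor area 14,400 square feet < 20,000 square feet → Commercial Permit not required.
(j) floor area 14,400 square feet > 10,500 square feet; operates coin-operated machines → Compliance License not required.
(k) floor area 14,400 square feet ≤ 14,800 square feet; does not handle hazardous materials → Trade Registration not required.
(l) floor area 14,400 square feet ≤ 17,500 square feet; offers valet parking → Commercial Certificate required.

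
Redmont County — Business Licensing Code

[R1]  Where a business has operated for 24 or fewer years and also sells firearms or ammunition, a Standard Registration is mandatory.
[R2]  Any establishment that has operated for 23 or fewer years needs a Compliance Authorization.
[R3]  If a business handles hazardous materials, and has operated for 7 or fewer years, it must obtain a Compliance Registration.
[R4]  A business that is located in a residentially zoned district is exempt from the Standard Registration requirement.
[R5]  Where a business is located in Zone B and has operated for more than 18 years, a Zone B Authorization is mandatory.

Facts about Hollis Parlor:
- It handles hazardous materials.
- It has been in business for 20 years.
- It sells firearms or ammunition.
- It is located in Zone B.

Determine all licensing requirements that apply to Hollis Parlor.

[R1] years in business 20 ≤ 24; sells firearms or ammunition → Standard Registration required.
[R2] years in business 20 ≤ 23 → Compliance Authorization required.
[R3] handles hazardous materials; years in business 20 > 7 → Compliance Registration not required.
[R4] is located in Zone B (not: is located in a residentially zoned district) → Standard Registration exemption does not apply.
[R5] is located in Zone B; years in business 20 > 18 → Zone B Authorization required.

Compliance Authorization, Standard Registration, Zone B Authorization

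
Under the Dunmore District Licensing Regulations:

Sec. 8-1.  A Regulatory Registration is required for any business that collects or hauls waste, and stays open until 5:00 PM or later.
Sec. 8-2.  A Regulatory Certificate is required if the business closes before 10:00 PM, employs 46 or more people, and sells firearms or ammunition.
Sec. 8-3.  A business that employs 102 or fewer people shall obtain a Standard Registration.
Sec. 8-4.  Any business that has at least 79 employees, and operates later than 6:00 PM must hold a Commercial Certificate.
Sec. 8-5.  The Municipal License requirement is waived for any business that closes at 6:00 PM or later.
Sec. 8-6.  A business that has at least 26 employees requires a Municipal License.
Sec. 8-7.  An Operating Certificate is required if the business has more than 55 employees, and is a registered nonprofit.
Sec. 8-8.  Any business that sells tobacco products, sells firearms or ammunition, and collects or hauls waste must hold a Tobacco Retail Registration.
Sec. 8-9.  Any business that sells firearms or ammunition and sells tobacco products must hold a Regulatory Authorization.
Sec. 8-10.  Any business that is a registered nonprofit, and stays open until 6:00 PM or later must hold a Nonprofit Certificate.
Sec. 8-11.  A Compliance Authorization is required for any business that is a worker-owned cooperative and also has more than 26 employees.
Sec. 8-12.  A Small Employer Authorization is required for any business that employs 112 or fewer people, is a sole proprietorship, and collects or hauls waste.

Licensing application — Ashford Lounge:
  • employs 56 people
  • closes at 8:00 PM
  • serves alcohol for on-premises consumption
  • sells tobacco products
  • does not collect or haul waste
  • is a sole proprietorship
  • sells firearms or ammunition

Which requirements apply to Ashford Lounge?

Regulatory Authorization, Regulatory Certificate, Standard Registration

Sec. 8-1. does not collect or haul waste; closes 8:00 PM, after 5:00 PM → Regulatory Registration not required.
Sec. 8-2. closes 8:00 PM, at/before 10:00 PM; employees 56 ≥ 46; sells firearms or ammunition → Regulatory Certificate required.
Sec. 8-3. employees 56 ≤ 102 → Standard Registration required.
Sec. 8-4. employees 56 < 79; closes 8:00 PM, after 6:00 PM → Commercial Certificate not required.
Sec. 8-5. closes 8:00 PM, after 6:00 PM → exempt from Municipal License.
Sec. 8-6. employees 56 ≥ 26 → Municipal License required.
Sec. 8-7. employees 56 > 55; is a sole proprietorship (not: is a registered nonprofit) → Operating Certificate not required.
Sec. 8-8. sells tobacco products; sells firearms or ammunition; does not collect or haul waste → Tobacco Retail Registration not required.
Sec. 8-9. sells firearms or ammunition; sells tobacco products → Regulatory Authorization required.
Sec. 8-10. is a sole proprietorship (not: is a registered nonprofit); closes 8:00 PM, after 6:00 PM → Nonprofit Certificate not required.
Sec. 8-11. is a sole proprietorship (not: is a worker-owned cooperative); employees 56 > 26 → Compliance Authorization not required.
Sec. 8-12. employees 56 ≤ 112; is a sole proprietorship; does not collect or haul waste → Small Employer Authorization not required.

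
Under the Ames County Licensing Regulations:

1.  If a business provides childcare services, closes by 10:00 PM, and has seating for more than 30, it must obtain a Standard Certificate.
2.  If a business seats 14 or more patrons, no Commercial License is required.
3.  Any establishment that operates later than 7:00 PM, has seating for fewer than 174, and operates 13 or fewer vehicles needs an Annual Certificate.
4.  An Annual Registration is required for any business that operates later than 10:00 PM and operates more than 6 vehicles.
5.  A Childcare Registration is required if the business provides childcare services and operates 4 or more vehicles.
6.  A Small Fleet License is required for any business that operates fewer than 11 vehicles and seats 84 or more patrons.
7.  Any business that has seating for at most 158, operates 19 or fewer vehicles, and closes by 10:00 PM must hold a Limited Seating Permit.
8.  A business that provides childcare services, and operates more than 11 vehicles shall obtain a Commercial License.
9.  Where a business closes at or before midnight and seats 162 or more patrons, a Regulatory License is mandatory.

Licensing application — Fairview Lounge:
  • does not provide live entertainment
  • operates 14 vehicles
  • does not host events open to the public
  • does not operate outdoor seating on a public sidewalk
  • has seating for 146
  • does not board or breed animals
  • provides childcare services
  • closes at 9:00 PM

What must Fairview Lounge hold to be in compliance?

Childcare Registration, Limited Seating Permit, Standard Certificate

1. provides childcare services; closes 9:00 PM, at/before 10:00 PM; seating 146 > 30 → Standard Certificate required.
2. seating 146 ≥ 14 → exempt from Commercial License.
3. closes 9:00 PM, after 7:00 PM; seating 146 < 174; vehicles 14 > 13 → Annual Certificate not required.
4. closes 9:00 PM, at/before 10:00 PM; vehicles 14 > 6 → Annual Registration not required.
5. provides childcare services; vehicles 14 ≥ 4 → Childcare Registration required.
6. vehicles 14 ≥ 11; seating 146 ≥ 84 → Small Fleet License not required.
7. seating 146 ≤ 158; vehicles 14 ≤ 19; closes 9:00 PM, at/before 10:00 PM → Limited Seating Permit required.
8. provides childcare services; vehicles 14 > 11 → Commercial License required.
9. closes 9:00 PM, at/before midnight; seating 146 < 162 → Regulatory License not required.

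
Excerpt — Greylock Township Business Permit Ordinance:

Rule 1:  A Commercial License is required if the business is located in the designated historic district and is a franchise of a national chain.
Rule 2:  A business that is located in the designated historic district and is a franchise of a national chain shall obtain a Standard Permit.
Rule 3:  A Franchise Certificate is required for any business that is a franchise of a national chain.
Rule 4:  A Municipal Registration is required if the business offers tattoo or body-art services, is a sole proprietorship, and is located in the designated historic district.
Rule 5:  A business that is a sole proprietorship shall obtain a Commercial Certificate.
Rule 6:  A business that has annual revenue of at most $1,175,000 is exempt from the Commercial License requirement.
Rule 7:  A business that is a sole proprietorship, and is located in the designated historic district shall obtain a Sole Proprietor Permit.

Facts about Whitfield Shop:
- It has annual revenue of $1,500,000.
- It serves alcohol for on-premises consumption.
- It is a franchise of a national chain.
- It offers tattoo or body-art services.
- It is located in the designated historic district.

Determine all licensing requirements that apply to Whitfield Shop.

Commercial License, Franchise Certificate, Standard Permit

Rule 1: is located in the designated historic district; is a franchise of a national chain → Commercial License required.
Rule 2: is located in the designated historic district; is a franchise of a national chain → Standard Permit required.
Rule 3: is a franchise of a national chain → Franchise Certificate required.
Rule 4: offers tattoo or body-art services; is a franchise of a national chain (not: is a sole proprietorship); is located in the designated historic district → Municipal Registration not required.
Rule 5: is a franchise of a national chain (not: is a sole proprietorship) → Commercial Certificate not required.
Rule 6: revenue $1,500,000 > $1,175,000 → Commercial License exemption does not apply.
Rule 7: is a franchise of a national chain (not: is a sole proprietorship); is located in the designated historic district → Sole Proprietor Permit not required.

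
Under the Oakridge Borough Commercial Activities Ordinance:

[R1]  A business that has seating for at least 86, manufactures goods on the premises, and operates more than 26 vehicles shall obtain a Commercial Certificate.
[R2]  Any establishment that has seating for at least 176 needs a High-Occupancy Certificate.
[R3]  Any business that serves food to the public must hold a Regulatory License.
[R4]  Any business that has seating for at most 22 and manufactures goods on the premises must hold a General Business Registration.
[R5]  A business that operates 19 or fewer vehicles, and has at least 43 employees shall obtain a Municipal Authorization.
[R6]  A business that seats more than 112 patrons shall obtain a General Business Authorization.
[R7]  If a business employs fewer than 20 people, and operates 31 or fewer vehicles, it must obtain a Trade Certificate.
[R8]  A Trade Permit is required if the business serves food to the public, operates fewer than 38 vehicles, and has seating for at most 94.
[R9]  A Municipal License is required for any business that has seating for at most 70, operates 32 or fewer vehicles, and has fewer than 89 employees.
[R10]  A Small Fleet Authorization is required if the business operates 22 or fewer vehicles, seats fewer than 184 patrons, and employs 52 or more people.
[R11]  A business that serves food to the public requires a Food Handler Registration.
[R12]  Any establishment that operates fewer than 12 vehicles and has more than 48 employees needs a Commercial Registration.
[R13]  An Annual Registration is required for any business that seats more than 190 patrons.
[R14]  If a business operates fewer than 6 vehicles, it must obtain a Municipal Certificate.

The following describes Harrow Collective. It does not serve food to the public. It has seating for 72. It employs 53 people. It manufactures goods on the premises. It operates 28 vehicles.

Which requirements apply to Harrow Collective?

[R1] seating 72 < 86; manufactures goods on the premises; vehicles 28 > 26 → Commercial Certificate not required.
[R2] seating 72 < 176 → High-Occupancy Certificate not required.
[R3] does not serve food to the public → Regulatory License not required.
[R4] seating 72 > 22; manufactures goods on the premises → General Business Registration not required.
[R5] vehicles 28 > 19; employees 53 ≥ 43 → Municipal Authorization not required.
[R6] seating 72 ≤ 112 → General Business Authorization not required.
[R7] employees 53 ≥ 20; vehicles 28 ≤ 31 → Trade Certificate not required.
[R8] does not serve food to the public; vehicles 28 < 38; seating 72 ≤ 94 → Trade Permit not required.
[R9] seating 72 > 70; vehicles 28 ≤ 32; employees 53 < 89 → Municipal License not required.
[R10] vehicles 28 > 22; seating 72 < 184; employees 53 ≥ 52 → Small Fleet Authorization not required.
[R11] does not serve food to the public → Food Handler Registration not required.
[R12] vehicles 28 ≥ 12; employees 53 > 48 → Commercial Registration not required.
[R13] seating 72 ≤ 190 → Annual Registration not required.
[R14] vehicles 28 ≥ 6 → Municipal Certificate not required.

None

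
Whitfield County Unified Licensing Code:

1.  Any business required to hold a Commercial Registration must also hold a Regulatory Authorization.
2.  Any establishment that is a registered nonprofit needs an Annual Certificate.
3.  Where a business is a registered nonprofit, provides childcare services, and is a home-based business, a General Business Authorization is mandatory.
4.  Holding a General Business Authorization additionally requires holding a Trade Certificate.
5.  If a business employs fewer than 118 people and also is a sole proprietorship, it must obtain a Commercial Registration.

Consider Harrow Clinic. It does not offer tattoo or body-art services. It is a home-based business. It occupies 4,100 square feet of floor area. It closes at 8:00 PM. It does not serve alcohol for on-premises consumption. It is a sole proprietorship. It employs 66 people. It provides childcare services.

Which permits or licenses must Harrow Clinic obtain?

Commercial Registration, Regulatory Authorization

1. Commercial Registration is required → Regulatory Authorization also required.
2. is a sole proprietorship (not: is a registered nonprofit) → Annual Certificate not required.
3. is a sole proprietorship (not: is a registered nonprofit); provides childcare services; is a home-based business → General Business Authorization not required.
4. General Business Authorization is not required → no effect.
5. employees 66 < 118; is a sole proprietorship → Commercial Registration required.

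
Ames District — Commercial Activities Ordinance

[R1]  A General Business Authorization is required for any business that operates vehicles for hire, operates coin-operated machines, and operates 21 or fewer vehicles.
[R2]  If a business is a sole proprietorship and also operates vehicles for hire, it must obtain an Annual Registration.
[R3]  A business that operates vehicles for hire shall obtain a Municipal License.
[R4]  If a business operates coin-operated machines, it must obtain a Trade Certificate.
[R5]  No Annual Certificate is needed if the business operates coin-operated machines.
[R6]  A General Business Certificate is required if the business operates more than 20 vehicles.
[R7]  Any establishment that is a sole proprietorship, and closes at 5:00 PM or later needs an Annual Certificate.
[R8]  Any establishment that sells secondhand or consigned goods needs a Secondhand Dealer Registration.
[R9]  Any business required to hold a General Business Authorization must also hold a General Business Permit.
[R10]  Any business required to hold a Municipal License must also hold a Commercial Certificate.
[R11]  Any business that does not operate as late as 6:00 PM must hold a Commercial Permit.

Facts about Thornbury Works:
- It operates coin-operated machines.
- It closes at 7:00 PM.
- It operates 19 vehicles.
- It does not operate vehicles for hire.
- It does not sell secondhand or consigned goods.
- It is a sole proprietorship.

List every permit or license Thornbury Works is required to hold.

[R1] does not operate vehicles for hire; operates coin-operated machines; vehicles 19 ≤ 21 → General Business Authorization not required.
[R2] is a sole proprietorship; does not operate vehicles for hire → Annual Registration not required.
[R3] does not operate vehicles for hire → Municipal License not required.
[R4] operates coin-operated machines → Trade Certificate required.
[R5] operates coin-operated machines → exempt from Annual Certificate.
[R6] vehicles 19 ≤ 20 → General Business Certificate not required.
[R7] is a sole proprietorship; closes 7:00 PM, after 5:00 PM → Annual Certificate required.
[R8] does not sell secondhand or consigned goods → Secondhand Dealer Registration not required.
[R9] General Business Authorization is not required → no effect.
[R10] Municipal License is not required → no effect.
[R11] closes 7:00 PM, after 6:00 PM → Commercial Permit not required.

Trade Certificate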